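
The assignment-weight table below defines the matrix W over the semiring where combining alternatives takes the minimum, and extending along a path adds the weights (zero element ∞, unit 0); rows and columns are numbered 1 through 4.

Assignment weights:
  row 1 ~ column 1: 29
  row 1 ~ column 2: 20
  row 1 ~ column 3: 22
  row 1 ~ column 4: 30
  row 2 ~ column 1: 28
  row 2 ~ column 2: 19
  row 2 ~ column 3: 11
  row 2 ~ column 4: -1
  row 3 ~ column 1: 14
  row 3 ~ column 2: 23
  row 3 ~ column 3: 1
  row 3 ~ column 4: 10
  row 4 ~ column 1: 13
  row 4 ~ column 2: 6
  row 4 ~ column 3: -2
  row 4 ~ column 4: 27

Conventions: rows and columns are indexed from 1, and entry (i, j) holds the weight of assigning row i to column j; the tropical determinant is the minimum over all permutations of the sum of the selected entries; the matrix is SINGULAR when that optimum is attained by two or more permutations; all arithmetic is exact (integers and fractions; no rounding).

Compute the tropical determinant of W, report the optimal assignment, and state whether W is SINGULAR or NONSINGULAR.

σ = (1, 2, 3, 4): 29 + 19 + 1 + 27 = 76
σ = (1, 2, 4, 3): 29 + 19 + 10 + (-2) = 56
σ = (1, 3, 2, 4): 29 + 11 + 23 + 27 = 90
σ = (1, 3, 4, 2): 29 + 11 + 10 + 6 = 56
σ = (1, 4, 2, 3): 29 + (-1) + 23 + (-2) = 49
σ = (1, 4, 3, 2): 29 + (-1) + 1 + 6 = 35
σ = (2, 1, 3, 4): 20 + 28 + 1 + 27 = 76
σ = (2, 1, 4, 3): 20 + 28 + 10 + (-2) = 56
σ = (2, 3, 1, 4): 20 + 11 + 14 + 27 = 72
σ = (2, 3, 4, 1): 20 + 11 + 10 + 13 = 54
σ = (2, 4, 1, 3): 20 + (-1) + 14 + (-2) = 31
σ = (2, 4, 3, 1): 20 + (-1) + 1 + 13 = 33
σ = (3, 1, 2, 4): 22 + 28 + 23 + 27 = 100
σ = (3, 1, 4, 2): 22 + 28 + 10 + 6 = 66
σ = (3, 2, 1, 4): 22 + 19 + 14 + 27 = 82
σ = (3, 2, 4, 1): 22 + 19 + 10 + 13 = 64
σ = (3, 4, 1, 2): 22 + (-1) + 14 + 6 = 41
σ = (3, 4, 2, 1): 22 + (-1) + 23 + 13 = 57
σ = (4, 1, 2, 3): 30 + 28 + 23 + (-2) = 79
σ = (4, 1, 3, 2): 30 + 28 + 1 + 6 = 65
σ = (4, 2, 1, 3): 30 + 19 + 14 + (-2) = 61
σ = (4, 2, 3, 1): 30 + 19 + 1 + 13 = 63
σ = (4, 3, 1, 2): 30 + 11 + 14 + 6 = 61
σ = (4, 3, 2, 1): 30 + 11 + 23 + 13 = 77
Optimal value attained by: σ = (2, 4, 1, 3).
Answer: det⊕(W) = 31; verdict: NONSINGULAR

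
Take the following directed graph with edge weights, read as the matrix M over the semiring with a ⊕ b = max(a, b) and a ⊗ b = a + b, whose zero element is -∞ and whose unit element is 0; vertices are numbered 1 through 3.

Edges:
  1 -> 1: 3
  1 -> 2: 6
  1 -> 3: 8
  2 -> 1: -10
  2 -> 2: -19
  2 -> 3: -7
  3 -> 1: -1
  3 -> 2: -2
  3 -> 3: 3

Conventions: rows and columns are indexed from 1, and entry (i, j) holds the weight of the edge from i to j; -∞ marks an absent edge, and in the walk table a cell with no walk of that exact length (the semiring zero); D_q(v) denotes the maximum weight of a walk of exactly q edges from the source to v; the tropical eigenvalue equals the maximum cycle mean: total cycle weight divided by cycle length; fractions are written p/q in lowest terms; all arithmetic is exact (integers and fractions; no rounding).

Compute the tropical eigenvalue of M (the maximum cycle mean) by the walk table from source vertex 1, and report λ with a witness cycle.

q=0: [0, -∞, -∞]
q=1: [3, 6, 8]
q=2: [7, 9, 11]
q=3: [10, 13, 15]
Optimal cycle mean attained by: cycle 1->3->1, total 8 + (-1), length 2.
Answer: λ = 7/2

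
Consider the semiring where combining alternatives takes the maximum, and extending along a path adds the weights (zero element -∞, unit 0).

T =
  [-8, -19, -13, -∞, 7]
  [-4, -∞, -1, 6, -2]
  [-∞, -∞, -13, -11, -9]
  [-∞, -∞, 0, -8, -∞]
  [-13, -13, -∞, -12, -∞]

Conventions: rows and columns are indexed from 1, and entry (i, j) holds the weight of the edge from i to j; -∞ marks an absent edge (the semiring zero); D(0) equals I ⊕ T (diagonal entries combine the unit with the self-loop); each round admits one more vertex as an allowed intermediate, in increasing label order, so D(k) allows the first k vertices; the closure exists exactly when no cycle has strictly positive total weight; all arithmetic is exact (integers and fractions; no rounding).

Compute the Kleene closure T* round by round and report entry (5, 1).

D(0):
  [0, -19, -13, -∞, 7]
  [-4, 0, -1, 6, -2]
  [-∞, -∞, 0, -11, -9]
  [-∞, -∞, 0, 0, -∞]
  [-13, -13, -∞, -12, 0]
D(1):
  [0, -19, -13, -∞, 7]
  [-4, 0, -1, 6, 3]
  [-∞, -∞, 0, -11, -9]
  [-∞, -∞, 0, 0, -∞]
  [-13, -13, -26, -12, 0]
D(2):
  [0, -19, -13, -13, 7]
  [-4, 0, -1, 6, 3]
  [-∞, -∞, 0, -11, -9]
  [-∞, -∞, 0, 0, -∞]
  [-13, -13, -14, -7, 0]
D(3):
  [0, -19, -13, -13, 7]
  [-4, 0, -1, 6, 3]
  [-∞, -∞, 0, -11, -9]
  [-∞, -∞, 0, 0, -9]
  [-13, -13, -14, -7, 0]
D(4):
  [0, -19, -13, -13, 7]
  [-4, 0, 6, 6, 3]
  [-∞, -∞, 0, -11, -9]
  [-∞, -∞, 0, 0, -9]
  [-13, -13, -7, -7, 0]
D(5):
  [0, -6, 0, 0, 7]
  [-4, 0, 6, 6, 3]
  [-22, -22, 0, -11, -9]
  [-22, -22, 0, 0, -9]
  [-13, -13, -7, -7, 0]
Answer: T*[5][1] = -13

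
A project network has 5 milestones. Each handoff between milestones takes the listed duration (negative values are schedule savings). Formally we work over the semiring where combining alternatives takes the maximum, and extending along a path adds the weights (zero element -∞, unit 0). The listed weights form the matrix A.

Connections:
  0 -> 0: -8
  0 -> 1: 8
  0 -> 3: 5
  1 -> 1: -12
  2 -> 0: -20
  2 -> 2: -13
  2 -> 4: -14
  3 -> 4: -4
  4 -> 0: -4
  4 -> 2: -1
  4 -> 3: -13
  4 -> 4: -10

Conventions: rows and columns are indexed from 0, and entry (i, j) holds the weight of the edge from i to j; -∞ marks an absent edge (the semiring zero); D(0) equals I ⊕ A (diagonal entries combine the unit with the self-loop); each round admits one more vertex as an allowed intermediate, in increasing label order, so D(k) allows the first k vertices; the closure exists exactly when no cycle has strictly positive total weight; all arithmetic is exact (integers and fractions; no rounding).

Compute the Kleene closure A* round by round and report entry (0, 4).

D(0):
  [0, 8, -∞, 5, -∞]
  [-∞, 0, -∞, -∞, -∞]
  [-20, -∞, 0, -∞, -14]
  [-∞, -∞, -∞, 0, -4]
  [-4, -∞, -1, -13, 0]
D(1):
  [0, 8, -∞, 5, -∞]
  [-∞, 0, -∞, -∞, -∞]
  [-20, -12, 0, -15, -14]
  [-∞, -∞, -∞, 0, -4]
  [-4, 4, -1, 1, 0]
D(2):
  [0, 8, -∞, 5, -∞]
  [-∞, 0, -∞, -∞, -∞]
  [-20, -12, 0, -15, -14]
  [-∞, -∞, -∞, 0, -4]
  [-4, 4, -1, 1, 0]
D(3):
  [0, 8, -∞, 5, -∞]
  [-∞, 0, -∞, -∞, -∞]
  [-20, -12, 0, -15, -14]
  [-∞, -∞, -∞, 0, -4]
  [-4, 4, -1, 1, 0]
D(4):
  [0, 8, -∞, 5, 1]
  [-∞, 0, -∞, -∞, -∞]
  [-20, -12, 0, -15, -14]
  [-∞, -∞, -∞, 0, -4]
  [-4, 4, -1, 1, 0]
D(5):
  [0, 8, 0, 5, 1]
  [-∞, 0, -∞, -∞, -∞]
  [-18, -10, 0, -13, -14]
  [-8, 0, -5, 0, -4]
  [-4, 4, -1, 1, 0]
Answer: A*[0][4] = 1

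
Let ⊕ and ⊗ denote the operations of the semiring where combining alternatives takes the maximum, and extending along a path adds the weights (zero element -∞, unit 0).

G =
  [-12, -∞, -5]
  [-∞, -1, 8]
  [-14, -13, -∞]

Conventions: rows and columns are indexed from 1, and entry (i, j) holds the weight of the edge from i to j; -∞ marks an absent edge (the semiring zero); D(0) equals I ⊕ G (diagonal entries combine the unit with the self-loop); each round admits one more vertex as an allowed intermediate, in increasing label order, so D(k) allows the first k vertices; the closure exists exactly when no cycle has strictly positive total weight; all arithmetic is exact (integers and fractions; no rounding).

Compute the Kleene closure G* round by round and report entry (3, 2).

D(0):
  [0, -∞, -5]
  [-∞, 0, 8]
  [-14, -13, 0]
D(1):
  [0, -∞, -5]
  [-∞, 0, 8]
  [-14, -13, 0]
D(2):
  [0, -∞, -5]
  [-∞, 0, 8]
  [-14, -13, 0]
D(3):
  [0, -18, -5]
  [-6, 0, 8]
  [-14, -13, 0]
Answer: G*[3][2] = -13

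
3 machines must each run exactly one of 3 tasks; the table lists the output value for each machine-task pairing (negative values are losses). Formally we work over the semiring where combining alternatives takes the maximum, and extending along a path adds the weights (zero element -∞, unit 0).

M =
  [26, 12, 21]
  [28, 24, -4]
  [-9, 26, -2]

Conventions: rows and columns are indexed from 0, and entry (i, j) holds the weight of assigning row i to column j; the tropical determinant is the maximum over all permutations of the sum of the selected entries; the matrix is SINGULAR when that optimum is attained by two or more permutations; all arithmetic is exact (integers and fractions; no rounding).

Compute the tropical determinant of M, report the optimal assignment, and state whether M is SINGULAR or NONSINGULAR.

σ = (0, 1, 2): 26 + 24 + (-2) = 48
σ = (0, 2, 1): 26 + (-4) + 26 = 48
σ = (1, 0, 2): 12 + 28 + (-2) = 38
σ = (1, 2, 0): 12 + (-4) + (-9) = -1
σ = (2, 0, 1): 21 + 28 + 26 = 75
σ = (2, 1, 0): 21 + 24 + (-9) = 36
Optimal value attained by: σ = (2, 0, 1).
Answer: det⊕(M) = 75; verdict: NONSINGULAR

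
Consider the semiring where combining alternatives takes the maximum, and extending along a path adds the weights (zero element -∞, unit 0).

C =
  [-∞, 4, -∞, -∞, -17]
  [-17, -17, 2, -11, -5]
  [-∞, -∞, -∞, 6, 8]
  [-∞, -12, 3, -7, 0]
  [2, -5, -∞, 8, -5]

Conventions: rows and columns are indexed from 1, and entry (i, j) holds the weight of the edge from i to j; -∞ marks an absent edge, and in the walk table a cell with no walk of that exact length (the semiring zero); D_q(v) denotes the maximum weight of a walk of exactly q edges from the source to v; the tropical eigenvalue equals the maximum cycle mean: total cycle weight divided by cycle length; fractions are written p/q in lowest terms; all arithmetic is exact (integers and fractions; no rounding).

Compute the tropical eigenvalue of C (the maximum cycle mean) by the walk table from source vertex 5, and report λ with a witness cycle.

q=0: [-∞, -∞, -∞, -∞, 0]
q=1: [2, -5, -∞, 8, -5]
q=2: [-3, 6, 11, 3, 8]
q=3: [10, 3, 8, 17, 19]
q=4: [21, 14, 20, 27, 17]
q=5: [19, 25, 30, 26, 28]
Optimal cycle mean attained by: cycle 3->5->4->3, total 8 + 8 + 3, length 3.
Answer: λ = 19/3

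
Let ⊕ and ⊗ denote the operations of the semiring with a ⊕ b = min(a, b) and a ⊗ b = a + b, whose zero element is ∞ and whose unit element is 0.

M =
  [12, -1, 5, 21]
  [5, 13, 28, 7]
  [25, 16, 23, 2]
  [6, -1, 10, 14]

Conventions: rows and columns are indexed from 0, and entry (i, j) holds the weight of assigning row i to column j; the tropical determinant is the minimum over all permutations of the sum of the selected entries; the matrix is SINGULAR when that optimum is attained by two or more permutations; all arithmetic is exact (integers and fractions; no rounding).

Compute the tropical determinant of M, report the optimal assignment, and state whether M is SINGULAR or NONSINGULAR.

σ = (0, 1, 2, 3): 12 + 13 + 23 + 14 = 62
σ = (0, 1, 3, 2): 12 + 13 + 2 + 10 = 37
σ = (0, 2, 1, 3): 12 + 28 + 16 + 14 = 70
σ = (0, 2, 3, 1): 12 + 28 + 2 + (-1) = 41
σ = (0, 3, 1, 2): 12 + 7 + 16 + 10 = 45
σ = (0, 3, 2, 1): 12 + 7 + 23 + (-1) = 41
σ = (1, 0, 2, 3): (-1) + 5 + 23 + 14 = 41
σ = (1, 0, 3, 2): (-1) + 5 + 2 + 10 = 16
σ = (1, 2, 0, 3): (-1) + 28 + 25 + 14 = 66
σ = (1, 2, 3, 0): (-1) + 28 + 2 + 6 = 35
σ = (1, 3, 0, 2): (-1) + 7 + 25 + 10 = 41
σ = (1, 3, 2, 0): (-1) + 7 + 23 + 6 = 35
σ = (2, 0, 1, 3): 5 + 5 + 16 + 14 = 40
σ = (2, 0, 3, 1): 5 + 5 + 2 + (-1) = 11
σ = (2, 1, 0, 3): 5 + 13 + 25 + 14 = 57
σ = (2, 1, 3, 0): 5 + 13 + 2 + 6 = 26
σ = (2, 3, 0, 1): 5 + 7 + 25 + (-1) = 36
σ = (2, 3, 1, 0): 5 + 7 + 16 + 6 = 34
σ = (3, 0, 1, 2): 21 + 5 + 16 + 10 = 52
σ = (3, 0, 2, 1): 21 + 5 + 23 + (-1) = 48
σ = (3, 1, 0, 2): 21 + 13 + 25 + 10 = 69
σ = (3, 1, 2, 0): 21 + 13 + 23 + 6 = 63
σ = (3, 2, 0, 1): 21 + 28 + 25 + (-1) = 73
σ = (3, 2, 1, 0): 21 + 28 + 16 + 6 = 71
Optimal value attained by: σ = (2, 0, 3, 1).
Answer: det⊕(M) = 11; verdict: NONSINGULAR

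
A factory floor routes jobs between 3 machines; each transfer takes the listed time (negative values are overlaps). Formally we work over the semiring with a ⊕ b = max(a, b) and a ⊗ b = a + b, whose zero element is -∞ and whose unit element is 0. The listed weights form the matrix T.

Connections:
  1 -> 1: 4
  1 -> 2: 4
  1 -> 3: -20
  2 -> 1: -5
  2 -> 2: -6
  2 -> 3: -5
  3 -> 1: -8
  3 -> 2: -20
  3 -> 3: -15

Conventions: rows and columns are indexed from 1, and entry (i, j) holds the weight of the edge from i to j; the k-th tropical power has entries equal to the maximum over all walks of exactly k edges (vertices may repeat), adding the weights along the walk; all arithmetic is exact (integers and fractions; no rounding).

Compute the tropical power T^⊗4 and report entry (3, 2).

T^⊗2:
  [8, 8, -1]
  [-1, -1, -11]
  [-4, -4, -25]
T^⊗3:
  [12, 12, 3]
  [3, 3, -6]
  [0, 0, -9]
T^⊗4:
  [16, 16, 7]
  [7, 7, -2]
  [4, 4, -5]
Key observation: the optimum is the walk 3->1->1->1->2, with weight (-8) + 4 + 4 + 4 = 4.
Optimal value attained by: walk 3->1->1->1->2.
Answer: (T^⊗4)[3][2] = 4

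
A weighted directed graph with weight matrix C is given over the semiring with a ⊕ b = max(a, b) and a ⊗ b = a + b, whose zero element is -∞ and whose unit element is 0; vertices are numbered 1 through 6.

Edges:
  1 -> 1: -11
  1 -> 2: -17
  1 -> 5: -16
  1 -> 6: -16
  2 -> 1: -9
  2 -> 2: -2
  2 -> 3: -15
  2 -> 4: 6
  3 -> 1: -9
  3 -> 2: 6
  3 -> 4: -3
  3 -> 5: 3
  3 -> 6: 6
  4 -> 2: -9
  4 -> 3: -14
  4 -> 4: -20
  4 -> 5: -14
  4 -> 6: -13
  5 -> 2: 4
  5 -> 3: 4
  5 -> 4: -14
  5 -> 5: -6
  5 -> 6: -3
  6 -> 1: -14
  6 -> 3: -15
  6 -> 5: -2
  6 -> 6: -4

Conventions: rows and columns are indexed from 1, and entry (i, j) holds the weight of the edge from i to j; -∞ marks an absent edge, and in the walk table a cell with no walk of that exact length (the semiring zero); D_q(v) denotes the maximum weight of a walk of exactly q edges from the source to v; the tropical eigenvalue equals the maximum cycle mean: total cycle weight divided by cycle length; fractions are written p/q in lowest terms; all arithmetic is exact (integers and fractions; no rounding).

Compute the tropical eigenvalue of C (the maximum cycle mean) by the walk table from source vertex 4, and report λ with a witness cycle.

q=0: [-∞, -∞, -∞, 0, -∞, -∞]
q=1: [-∞, -9, -14, -20, -14, -13]
q=2: [-18, -8, -10, -3, -11, -8]
q=3: [-17, -4, -7, -2, -7, -4]
q=4: [-13, -1, -3, 2, -4, -1]
q=5: [-10, 3, 0, 5, 0, 3]
q=6: [-6, 6, 4, 9, 3, 6]
Optimal cycle mean attained by: cycle 3->5->3, total 3 + 4, length 2.
Answer: λ = 7/2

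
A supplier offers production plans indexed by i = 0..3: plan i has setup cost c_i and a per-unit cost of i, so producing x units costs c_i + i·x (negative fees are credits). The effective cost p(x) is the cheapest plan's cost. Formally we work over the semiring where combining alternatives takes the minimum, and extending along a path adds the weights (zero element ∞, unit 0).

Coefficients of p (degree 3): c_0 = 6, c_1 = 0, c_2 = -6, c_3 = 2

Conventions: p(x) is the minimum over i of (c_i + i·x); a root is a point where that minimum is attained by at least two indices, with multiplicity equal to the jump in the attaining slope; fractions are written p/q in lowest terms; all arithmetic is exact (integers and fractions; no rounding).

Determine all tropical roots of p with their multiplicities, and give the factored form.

hull edge (i=0, c=6) to (i=2, c=-6): slope -6, span 2
hull edge (i=2, c=-6) to (i=3, c=2): slope 8, span 1
Factored form: p(x) = 2 ⊗ (x ⊕ (-8)) ⊗ (x ⊕ 6) ⊗ (x ⊕ 6)
Answer: roots = -8 (mult 1), 6 (mult 2)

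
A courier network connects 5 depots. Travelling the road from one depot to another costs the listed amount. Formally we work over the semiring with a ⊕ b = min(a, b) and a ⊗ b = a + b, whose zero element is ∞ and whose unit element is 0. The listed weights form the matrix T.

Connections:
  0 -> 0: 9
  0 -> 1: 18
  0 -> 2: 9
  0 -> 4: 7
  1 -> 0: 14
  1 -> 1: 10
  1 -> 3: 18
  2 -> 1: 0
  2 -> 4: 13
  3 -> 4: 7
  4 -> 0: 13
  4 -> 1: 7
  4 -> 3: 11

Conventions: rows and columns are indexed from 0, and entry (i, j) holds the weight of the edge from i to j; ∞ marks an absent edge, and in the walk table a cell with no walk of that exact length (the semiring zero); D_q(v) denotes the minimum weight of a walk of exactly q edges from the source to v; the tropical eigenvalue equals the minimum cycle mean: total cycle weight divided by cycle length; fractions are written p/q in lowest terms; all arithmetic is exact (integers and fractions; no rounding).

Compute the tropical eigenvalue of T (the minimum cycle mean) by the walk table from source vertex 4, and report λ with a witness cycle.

q=0: [∞, ∞, ∞, ∞, 0]
q=1: [13, 7, ∞, 11, ∞]
q=2: [21, 17, 22, 25, 18]
q=3: [30, 22, 30, 29, 28]
q=4: [36, 30, 39, 39, 36]
q=5: [44, 39, 45, 47, 43]
Optimal cycle mean attained by: cycle 0->2->1->0, total 9 + 0 + 14, length 3.
Answer: λ = 23/3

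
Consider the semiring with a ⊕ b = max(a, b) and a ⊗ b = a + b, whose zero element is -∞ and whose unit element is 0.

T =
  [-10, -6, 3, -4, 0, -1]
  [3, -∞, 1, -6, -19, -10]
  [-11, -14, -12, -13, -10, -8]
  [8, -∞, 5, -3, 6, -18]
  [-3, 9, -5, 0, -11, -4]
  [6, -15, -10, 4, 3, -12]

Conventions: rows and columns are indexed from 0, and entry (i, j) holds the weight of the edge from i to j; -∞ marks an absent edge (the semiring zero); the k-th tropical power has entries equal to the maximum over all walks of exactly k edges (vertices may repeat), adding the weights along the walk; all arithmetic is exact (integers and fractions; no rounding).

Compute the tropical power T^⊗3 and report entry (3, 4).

T^⊗2:
  [5, 9, 1, 3, 2, -4]
  [2, -3, 6, -1, 3, 2]
  [-2, -1, -8, -4, -5, -12]
  [5, 15, 11, 6, 8, 7]
  [12, -2, 10, 3, 6, -1]
  [12, 12, 9, 3, 10, 5]
T^⊗3:
  [12, 11, 10, 3, 9, 4]
  [8, 12, 5, 6, 5, 1]
  [4, 4, 1, -5, 2, -3]
  [18, 17, 16, 11, 12, 5]
  [11, 15, 15, 8, 12, 11]
  [15, 19, 15, 10, 12, 11]
Key observation: the optimum is the walk 3->4->3->4, with weight 6 + 0 + 6 = 12.
Optimal value attained by: walk 3->4->3->4.
Answer: (T^⊗3)[3][4] = 12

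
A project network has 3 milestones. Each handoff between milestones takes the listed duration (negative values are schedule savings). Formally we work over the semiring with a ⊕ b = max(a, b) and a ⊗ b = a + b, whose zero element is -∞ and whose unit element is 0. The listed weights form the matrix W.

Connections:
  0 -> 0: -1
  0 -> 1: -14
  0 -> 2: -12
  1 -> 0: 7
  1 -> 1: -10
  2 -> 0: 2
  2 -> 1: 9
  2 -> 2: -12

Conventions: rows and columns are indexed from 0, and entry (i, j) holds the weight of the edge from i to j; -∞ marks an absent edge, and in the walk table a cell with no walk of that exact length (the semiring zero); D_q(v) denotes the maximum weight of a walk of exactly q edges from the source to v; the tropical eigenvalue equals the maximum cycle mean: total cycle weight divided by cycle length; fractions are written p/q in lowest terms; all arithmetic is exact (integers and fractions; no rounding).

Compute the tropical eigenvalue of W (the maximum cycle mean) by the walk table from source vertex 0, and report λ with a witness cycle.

q=0: [0, -∞, -∞]
q=1: [-1, -14, -12]
q=2: [-2, -3, -13]
q=3: [4, -4, -14]
Optimal cycle mean attained by: cycle 0->2->1->0, total (-12) + 9 + 7, length 3.
Answer: λ = 4/3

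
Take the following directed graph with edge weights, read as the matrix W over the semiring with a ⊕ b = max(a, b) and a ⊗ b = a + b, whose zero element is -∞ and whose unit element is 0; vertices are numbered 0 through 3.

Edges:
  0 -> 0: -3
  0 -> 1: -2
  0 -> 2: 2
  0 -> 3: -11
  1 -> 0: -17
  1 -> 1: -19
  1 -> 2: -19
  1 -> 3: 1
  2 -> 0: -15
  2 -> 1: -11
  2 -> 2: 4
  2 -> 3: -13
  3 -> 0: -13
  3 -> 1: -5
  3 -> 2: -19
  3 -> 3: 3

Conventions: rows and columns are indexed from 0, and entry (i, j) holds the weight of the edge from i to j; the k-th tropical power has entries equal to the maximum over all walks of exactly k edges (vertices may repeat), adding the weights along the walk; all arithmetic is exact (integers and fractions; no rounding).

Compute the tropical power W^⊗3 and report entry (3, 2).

W^⊗2:
  [-6, -5, 6, -1]
  [-12, -4, -15, 4]
  [-11, -7, 8, -9]
  [-10, -2, -11, 6]
W^⊗3:
  [-9, -5, 10, 2]
  [-9, -1, -10, 7]
  [-7, -3, 12, -5]
  [-7, 1, -7, 9]
Key observation: the optimum is the walk 3->0->2->2, with weight (-13) + 2 + 4 = -7.
Optimal value attained by: walk 3->0->2->2.
Answer: (W^⊗3)[3][2] = -7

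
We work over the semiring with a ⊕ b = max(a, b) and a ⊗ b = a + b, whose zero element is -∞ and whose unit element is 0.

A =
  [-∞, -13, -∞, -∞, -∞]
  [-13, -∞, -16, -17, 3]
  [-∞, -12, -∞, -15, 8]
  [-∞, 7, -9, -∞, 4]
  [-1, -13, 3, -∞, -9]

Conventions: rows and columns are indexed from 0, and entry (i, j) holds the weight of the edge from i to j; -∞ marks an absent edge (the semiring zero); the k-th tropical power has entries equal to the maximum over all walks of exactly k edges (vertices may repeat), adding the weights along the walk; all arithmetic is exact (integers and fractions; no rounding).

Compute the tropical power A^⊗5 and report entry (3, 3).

A^⊗2:
  [-26, -∞, -29, -30, -10]
  [2, -10, 6, -31, -6]
  [7, -5, 11, -29, -1]
  [3, -9, 7, -10, 10]
  [-10, -9, -6, -12, 11]
A^⊗3:
  [-11, -23, -7, -44, -19]
  [-7, -6, -3, -9, 14]
  [-2, -1, 2, -4, 19]
  [9, -3, 13, -8, 15]
  [10, -2, 14, -21, 2]
A^⊗4:
  [-20, -19, -16, -22, 1]
  [13, 1, 17, -18, 5]
  [18, 6, 22, -13, 10]
  [14, 2, 18, -2, 21]
  [1, 2, 5, -1, 22]
A^⊗5:
  [0, -12, 4, -31, -8]
  [4, 5, 8, 2, 25]
  [9, 10, 13, 7, 30]
  [20, 8, 24, 3, 26]
  [21, 9, 25, -10, 13]
Key observation: the optimum is the walk 3->4->2->4->2->3, with weight 4 + 3 + 8 + 3 + (-15) = 3.
Optimal value attained by: walk 3->4->2->4->2->3.
Answer: (A^⊗5)[3][3] = 3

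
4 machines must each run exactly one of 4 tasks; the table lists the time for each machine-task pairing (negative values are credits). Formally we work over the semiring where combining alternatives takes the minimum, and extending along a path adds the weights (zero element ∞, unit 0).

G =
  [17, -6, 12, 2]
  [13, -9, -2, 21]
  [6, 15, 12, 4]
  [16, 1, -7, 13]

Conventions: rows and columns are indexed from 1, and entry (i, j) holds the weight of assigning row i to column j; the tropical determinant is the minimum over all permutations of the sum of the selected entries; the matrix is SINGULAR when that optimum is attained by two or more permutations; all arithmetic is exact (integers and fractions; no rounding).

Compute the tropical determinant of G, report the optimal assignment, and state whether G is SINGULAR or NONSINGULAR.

σ = (1, 2, 3, 4): 17 + (-9) + 12 + 13 = 33
σ = (1, 2, 4, 3): 17 + (-9) + 4 + (-7) = 5
σ = (1, 3, 2, 4): 17 + (-2) + 15 + 13 = 43
σ = (1, 3, 4, 2): 17 + (-2) + 4 + 1 = 20
σ = (1, 4, 2, 3): 17 + 21 + 15 + (-7) = 46
σ = (1, 4, 3, 2): 17 + 21 + 12 + 1 = 51
σ = (2, 1, 3, 4): (-6) + 13 + 12 + 13 = 32
σ = (2, 1, 4, 3): (-6) + 13 + 4 + (-7) = 4
σ = (2, 3, 1, 4): (-6) + (-2) + 6 + 13 = 11
σ = (2, 3, 4, 1): (-6) + (-2) + 4 + 16 = 12
σ = (2, 4, 1, 3): (-6) + 21 + 6 + (-7) = 14
σ = (2, 4, 3, 1): (-6) + 21 + 12 + 16 = 43
σ = (3, 1, 2, 4): 12 + 13 + 15 + 13 = 53
σ = (3, 1, 4, 2): 12 + 13 + 4 + 1 = 30
σ = (3, 2, 1, 4): 12 + (-9) + 6 + 13 = 22
σ = (3, 2, 4, 1): 12 + (-9) + 4 + 16 = 23
σ = (3, 4, 1, 2): 12 + 21 + 6 + 1 = 40
σ = (3, 4, 2, 1): 12 + 21 + 15 + 16 = 64
σ = (4, 1, 2, 3): 2 + 13 + 15 + (-7) = 23
σ = (4, 1, 3, 2): 2 + 13 + 12 + 1 = 28
σ = (4, 2, 1, 3): 2 + (-9) + 6 + (-7) = -8
σ = (4, 2, 3, 1): 2 + (-9) + 12 + 16 = 21
σ = (4, 3, 1, 2): 2 + (-2) + 6 + 1 = 7
σ = (4, 3, 2, 1): 2 + (-2) + 15 + 16 = 31
Optimal value attained by: σ = (4, 2, 1, 3).
Answer: det⊕(G) = -8; verdict: NONSINGULAR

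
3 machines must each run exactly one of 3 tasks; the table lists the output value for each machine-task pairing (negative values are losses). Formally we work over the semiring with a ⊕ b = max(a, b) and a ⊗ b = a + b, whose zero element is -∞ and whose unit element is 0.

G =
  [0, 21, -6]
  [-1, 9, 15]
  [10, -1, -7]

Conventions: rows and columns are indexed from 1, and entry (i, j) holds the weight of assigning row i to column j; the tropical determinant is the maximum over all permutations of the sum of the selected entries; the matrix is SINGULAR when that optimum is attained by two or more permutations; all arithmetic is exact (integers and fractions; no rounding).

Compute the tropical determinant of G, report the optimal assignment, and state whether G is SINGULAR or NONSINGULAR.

σ = (1, 2, 3): 0 + 9 + (-7) = 2
σ = (1, 3, 2): 0 + 15 + (-1) = 14
σ = (2, 1, 3): 21 + (-1) + (-7) = 13
σ = (2, 3, 1): 21 + 15 + 10 = 46
σ = (3, 1, 2): (-6) + (-1) + (-1) = -8
σ = (3, 2, 1): (-6) + 9 + 10 = 13
Optimal value attained by: σ = (2, 3, 1).
Answer: det⊕(G) = 46; verdict: NONSINGULAR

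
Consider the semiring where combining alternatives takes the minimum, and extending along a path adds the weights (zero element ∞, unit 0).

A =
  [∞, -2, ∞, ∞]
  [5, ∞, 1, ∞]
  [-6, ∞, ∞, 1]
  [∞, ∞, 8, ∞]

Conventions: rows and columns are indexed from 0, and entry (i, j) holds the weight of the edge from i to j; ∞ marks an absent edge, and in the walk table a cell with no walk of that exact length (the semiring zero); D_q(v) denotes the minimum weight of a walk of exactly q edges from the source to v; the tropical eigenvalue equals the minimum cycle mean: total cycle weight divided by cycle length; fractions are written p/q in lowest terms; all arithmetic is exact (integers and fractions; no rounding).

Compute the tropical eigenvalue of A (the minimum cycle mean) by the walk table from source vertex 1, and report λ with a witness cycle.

q=0: [∞, 0, ∞, ∞]
q=1: [5, ∞, 1, ∞]
q=2: [-5, 3, ∞, 2]
q=3: [8, -7, 4, ∞]
q=4: [-2, 6, -6, 5]
Optimal cycle mean attained by: cycle 0->1->2->0, total (-2) + 1 + (-6), length 3.
Answer: λ = -7/3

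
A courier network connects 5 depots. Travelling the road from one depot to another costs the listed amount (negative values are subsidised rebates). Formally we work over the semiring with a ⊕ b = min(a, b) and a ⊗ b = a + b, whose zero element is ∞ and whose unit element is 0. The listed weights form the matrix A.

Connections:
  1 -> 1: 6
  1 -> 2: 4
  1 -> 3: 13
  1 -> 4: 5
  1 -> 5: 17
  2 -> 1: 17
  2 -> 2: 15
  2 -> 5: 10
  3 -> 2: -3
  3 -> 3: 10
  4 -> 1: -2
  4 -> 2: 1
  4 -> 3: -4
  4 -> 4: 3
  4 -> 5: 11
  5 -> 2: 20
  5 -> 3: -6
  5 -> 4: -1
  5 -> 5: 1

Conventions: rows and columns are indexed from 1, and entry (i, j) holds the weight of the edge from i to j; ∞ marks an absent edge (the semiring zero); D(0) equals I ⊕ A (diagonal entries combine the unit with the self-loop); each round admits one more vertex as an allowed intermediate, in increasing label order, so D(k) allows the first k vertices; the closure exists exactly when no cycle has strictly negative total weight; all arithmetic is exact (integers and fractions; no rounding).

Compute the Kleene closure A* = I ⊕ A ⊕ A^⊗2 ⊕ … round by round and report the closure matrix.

D(0):
  [0, 4, 13, 5, 17]
  [17, 0, ∞, ∞, 10]
  [∞, -3, 0, ∞, ∞]
  [-2, 1, -4, 0, 11]
  [∞, 20, -6, -1, 0]
D(1):
  [0, 4, 13, 5, 17]
  [17, 0, 30, 22, 10]
  [∞, -3, 0, ∞, ∞]
  [-2, 1, -4, 0, 11]
  [∞, 20, -6, -1, 0]
D(2):
  [0, 4, 13, 5, 14]
  [17, 0, 30, 22, 10]
  [14, -3, 0, 19, 7]
  [-2, 1, -4, 0, 11]
  [37, 20, -6, -1, 0]
D(3):
  [0, 4, 13, 5, 14]
  [17, 0, 30, 22, 10]
  [14, -3, 0, 19, 7]
  [-2, -7, -4, 0, 3]
  [8, -9, -6, -1, 0]
D(4):
  [0, -2, 1, 5, 8]
  [17, 0, 18, 22, 10]
  [14, -3, 0, 19, 7]
  [-2, -7, -4, 0, 3]
  [-3, -9, -6, -1, 0]
D(5):
  [0, -2, 1, 5, 8]
  [7, 0, 4, 9, 10]
  [4, -3, 0, 6, 7]
  [-2, -7, -4, 0, 3]
  [-3, -9, -6, -1, 0]
Answer: A* = [[0, -2, 1, 5, 8], [7, 0, 4, 9, 10], [4, -3, 0, 6, 7], [-2, -7, -4, 0, 3], [-3, -9, -6, -1, 0]]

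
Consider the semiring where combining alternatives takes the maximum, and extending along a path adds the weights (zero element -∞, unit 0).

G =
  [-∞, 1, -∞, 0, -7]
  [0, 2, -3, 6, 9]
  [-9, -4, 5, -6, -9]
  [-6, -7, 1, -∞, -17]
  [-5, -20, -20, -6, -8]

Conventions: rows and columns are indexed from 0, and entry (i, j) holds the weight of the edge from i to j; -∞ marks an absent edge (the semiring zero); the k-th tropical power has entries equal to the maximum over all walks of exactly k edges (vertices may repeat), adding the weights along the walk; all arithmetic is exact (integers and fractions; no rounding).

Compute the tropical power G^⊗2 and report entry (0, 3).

G^⊗2:
  [1, 3, 1, 7, 10]
  [4, 4, 7, 8, 11]
  [-4, 1, 10, 2, 5]
  [-7, -3, 6, -1, 2]
  [-12, -4, -5, -5, -11]
Key observation: the optimum is the walk 0->1->3, with weight 1 + 6 = 7.
Optimal value attained by: walk 0->1->3.
Answer: (G^⊗2)[0][3] = 7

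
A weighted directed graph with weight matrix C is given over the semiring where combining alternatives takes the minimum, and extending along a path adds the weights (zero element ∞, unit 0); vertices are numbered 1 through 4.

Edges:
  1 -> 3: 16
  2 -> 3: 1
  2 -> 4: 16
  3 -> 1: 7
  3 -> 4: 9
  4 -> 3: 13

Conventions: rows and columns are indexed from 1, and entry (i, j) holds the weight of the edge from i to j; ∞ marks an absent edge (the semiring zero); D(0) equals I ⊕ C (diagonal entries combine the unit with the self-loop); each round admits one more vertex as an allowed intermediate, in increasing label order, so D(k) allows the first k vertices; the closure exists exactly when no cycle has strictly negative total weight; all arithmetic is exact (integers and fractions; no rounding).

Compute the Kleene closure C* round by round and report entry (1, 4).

D(0):
  [0, ∞, 16, ∞]
  [∞, 0, 1, 16]
  [7, ∞, 0, 9]
  [∞, ∞, 13, 0]
D(1):
  [0, ∞, 16, ∞]
  [∞, 0, 1, 16]
  [7, ∞, 0, 9]
  [∞, ∞, 13, 0]
D(2):
  [0, ∞, 16, ∞]
  [∞, 0, 1, 16]
  [7, ∞, 0, 9]
  [∞, ∞, 13, 0]
D(3):
  [0, ∞, 16, 25]
  [8, 0, 1, 10]
  [7, ∞, 0, 9]
  [20, ∞, 13, 0]
D(4):
  [0, ∞, 16, 25]
  [8, 0, 1, 10]
  [7, ∞, 0, 9]
  [20, ∞, 13, 0]
Answer: C*[1][4] = 25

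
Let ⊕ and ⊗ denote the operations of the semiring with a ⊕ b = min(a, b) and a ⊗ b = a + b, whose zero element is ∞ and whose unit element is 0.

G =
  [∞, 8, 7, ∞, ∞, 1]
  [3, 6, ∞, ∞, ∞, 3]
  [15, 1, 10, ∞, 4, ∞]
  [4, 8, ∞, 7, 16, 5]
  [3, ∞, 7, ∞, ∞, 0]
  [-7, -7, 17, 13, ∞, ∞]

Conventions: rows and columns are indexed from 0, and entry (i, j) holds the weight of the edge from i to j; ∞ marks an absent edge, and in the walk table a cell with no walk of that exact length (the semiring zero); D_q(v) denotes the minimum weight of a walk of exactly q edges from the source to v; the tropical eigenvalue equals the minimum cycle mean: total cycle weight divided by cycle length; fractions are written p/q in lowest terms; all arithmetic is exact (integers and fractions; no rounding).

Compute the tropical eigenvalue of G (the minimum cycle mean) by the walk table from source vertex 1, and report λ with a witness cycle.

q=0: [∞, 0, ∞, ∞, ∞, ∞]
q=1: [3, 6, ∞, ∞, ∞, 3]
q=2: [-4, -4, 10, 16, ∞, 4]
q=3: [-3, -3, 3, 17, 14, -3]
q=4: [-10, -10, 4, 10, 7, -2]
q=5: [-9, -9, -3, 11, 8, -9]
q=6: [-16, -16, -2, 4, 1, -8]
Optimal cycle mean attained by: cycle 0->5->0, total 1 + (-7), length 2.
Answer: λ = -3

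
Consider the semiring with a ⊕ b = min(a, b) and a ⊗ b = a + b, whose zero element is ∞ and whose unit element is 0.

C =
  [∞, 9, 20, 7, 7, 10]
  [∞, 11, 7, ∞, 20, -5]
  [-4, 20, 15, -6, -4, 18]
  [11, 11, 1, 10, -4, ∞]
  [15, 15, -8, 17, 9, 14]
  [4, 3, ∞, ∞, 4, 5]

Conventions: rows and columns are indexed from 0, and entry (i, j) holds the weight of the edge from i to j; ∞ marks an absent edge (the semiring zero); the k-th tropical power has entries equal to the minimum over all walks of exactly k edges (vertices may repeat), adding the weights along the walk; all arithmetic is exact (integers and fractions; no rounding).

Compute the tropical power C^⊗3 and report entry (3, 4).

C^⊗2:
  [14, 13, -1, 14, 3, 4]
  [-1, -2, 12, 1, -1, 0]
  [5, 5, -12, 3, -10, 6]
  [-3, 11, -12, -5, -3, 6]
  [-12, 12, 1, -14, -12, 10]
  [9, 8, -4, 11, 9, -2]
C^⊗3:
  [-5, 7, -5, -7, -5, 8]
  [4, 3, -9, 6, -3, -7]
  [-16, 5, -18, -18, -16, 0]
  [-16, 6, -11, -18, -16, 6]
  [-3, -3, -20, -5, -18, -2]
  [-8, 1, 1, -10, -8, 3]
Key observation: the optimum is the walk 3->4->2->4, with weight (-4) + (-8) + (-4) = -16.
Optimal value attained by: walk 3->4->2->4.
Answer: (C^⊗3)[3][4] = -16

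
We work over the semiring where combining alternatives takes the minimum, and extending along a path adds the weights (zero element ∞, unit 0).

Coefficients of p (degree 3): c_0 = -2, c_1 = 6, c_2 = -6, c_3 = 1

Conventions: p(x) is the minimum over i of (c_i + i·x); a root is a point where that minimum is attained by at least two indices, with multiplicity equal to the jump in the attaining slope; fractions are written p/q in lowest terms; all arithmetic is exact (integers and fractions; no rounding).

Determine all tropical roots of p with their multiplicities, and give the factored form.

hull edge (i=0, c=-2) to (i=2, c=-6): slope -2, span 2
hull edge (i=2, c=-6) to (i=3, c=1): slope 7, span 1
Factored form: p(x) = 1 ⊗ (x ⊕ (-7)) ⊗ (x ⊕ 2) ⊗ (x ⊕ 2)
Answer: roots = -7 (mult 1), 2 (mult 2)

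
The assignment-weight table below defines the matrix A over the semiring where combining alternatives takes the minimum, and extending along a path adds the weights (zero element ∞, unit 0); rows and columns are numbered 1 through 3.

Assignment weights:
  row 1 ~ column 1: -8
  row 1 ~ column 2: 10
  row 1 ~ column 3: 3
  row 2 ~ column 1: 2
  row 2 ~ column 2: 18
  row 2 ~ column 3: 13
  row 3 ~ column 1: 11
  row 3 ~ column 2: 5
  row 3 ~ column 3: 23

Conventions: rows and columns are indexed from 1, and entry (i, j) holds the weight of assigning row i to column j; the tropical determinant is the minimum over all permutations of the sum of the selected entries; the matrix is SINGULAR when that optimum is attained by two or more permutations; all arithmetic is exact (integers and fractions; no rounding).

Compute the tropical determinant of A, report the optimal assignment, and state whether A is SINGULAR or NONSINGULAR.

σ = (1, 2, 3): (-8) + 18 + 23 = 33
σ = (1, 3, 2): (-8) + 13 + 5 = 10
σ = (2, 1, 3): 10 + 2 + 23 = 35
σ = (2, 3, 1): 10 + 13 + 11 = 34
σ = (3, 1, 2): 3 + 2 + 5 = 10
σ = (3, 2, 1): 3 + 18 + 11 = 32
Optimal value attained by: σ = (1, 3, 2).
Answer: det⊕(A) = 10; verdict: SINGULAR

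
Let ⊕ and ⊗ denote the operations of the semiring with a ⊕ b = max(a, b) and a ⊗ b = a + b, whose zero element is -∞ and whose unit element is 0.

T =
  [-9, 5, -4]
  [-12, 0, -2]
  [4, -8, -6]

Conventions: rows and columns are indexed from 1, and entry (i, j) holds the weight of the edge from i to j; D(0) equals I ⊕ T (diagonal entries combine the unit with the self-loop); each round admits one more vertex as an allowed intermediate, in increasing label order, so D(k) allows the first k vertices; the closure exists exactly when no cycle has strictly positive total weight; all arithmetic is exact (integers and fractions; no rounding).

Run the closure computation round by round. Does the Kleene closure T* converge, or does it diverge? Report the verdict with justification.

D(0):
  [0, 5, -4]
  [-12, 0, -2]
  [4, -8, 0]
D(1):
  [0, 5, -4]
  [-12, 0, -2]
  [4, 9, 0]
Detection: at round 2, diagonal entry (3, 3) turns strictly positive.
Key observation: the cycle 3->1->2->3 has total weight 4 + 5 + (-2), which is strictly positive.
Answer: DIVERGES — positive cycle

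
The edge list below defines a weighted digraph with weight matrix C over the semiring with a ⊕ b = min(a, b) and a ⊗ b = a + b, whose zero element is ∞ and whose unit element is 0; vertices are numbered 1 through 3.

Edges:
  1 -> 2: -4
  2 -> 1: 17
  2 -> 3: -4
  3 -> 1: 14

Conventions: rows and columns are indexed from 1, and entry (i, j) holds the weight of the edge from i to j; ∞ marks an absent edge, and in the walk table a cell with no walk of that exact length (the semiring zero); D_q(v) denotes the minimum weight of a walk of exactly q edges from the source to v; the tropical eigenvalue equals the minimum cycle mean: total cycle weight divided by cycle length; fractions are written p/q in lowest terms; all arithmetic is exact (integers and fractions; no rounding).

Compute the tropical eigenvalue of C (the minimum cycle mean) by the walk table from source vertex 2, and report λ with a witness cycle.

q=0: [∞, 0, ∞]
q=1: [17, ∞, -4]
q=2: [10, 13, ∞]
q=3: [30, 6, 9]
Optimal cycle mean attained by: cycle 1->2->3->1, total (-4) + (-4) + 14, length 3.
Answer: λ = 2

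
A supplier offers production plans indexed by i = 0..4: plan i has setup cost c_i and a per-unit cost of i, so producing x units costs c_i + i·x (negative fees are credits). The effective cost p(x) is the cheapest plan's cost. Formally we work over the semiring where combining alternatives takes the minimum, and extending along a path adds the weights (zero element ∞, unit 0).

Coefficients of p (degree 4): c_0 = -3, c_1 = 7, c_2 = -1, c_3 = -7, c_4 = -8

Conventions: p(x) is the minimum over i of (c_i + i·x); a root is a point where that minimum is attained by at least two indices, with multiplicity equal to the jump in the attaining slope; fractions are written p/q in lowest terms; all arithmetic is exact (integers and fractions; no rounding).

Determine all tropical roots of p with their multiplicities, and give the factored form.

hull edge (i=0, c=-3) to (i=3, c=-7): slope -4/3, span 3
hull edge (i=3, c=-7) to (i=4, c=-8): slope -1, span 1
Factored form: p(x) = -8 ⊗ (x ⊕ 1) ⊗ (x ⊕ 4/3) ⊗ (x ⊕ 4/3) ⊗ (x ⊕ 4/3)
Answer: roots = 1 (mult 1), 4/3 (mult 3)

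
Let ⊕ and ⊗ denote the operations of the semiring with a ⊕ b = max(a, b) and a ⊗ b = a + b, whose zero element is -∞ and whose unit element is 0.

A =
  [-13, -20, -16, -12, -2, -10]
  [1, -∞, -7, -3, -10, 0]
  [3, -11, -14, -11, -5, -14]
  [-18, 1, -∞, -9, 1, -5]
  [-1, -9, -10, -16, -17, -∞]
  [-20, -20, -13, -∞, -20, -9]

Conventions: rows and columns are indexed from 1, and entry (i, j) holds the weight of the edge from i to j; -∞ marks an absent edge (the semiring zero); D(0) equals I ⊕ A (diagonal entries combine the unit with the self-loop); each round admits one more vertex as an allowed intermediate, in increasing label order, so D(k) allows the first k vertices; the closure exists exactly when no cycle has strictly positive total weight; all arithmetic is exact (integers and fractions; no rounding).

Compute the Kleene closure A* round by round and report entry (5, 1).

D(0):
  [0, -20, -16, -12, -2, -10]
  [1, 0, -7, -3, -10, 0]
  [3, -11, 0, -11, -5, -14]
  [-18, 1, -∞, 0, 1, -5]
  [-1, -9, -10, -16, 0, -∞]
  [-20, -20, -13, -∞, -20, 0]
D(1):
  [0, -20, -16, -12, -2, -10]
  [1, 0, -7, -3, -1, 0]
  [3, -11, 0, -9, 1, -7]
  [-18, 1, -34, 0, 1, -5]
  [-1, -9, -10, -13, 0, -11]
  [-20, -20, -13, -32, -20, 0]
D(2):
  [0, -20, -16, -12, -2, -10]
  [1, 0, -7, -3, -1, 0]
  [3, -11, 0, -9, 1, -7]
  [2, 1, -6, 0, 1, 1]
  [-1, -9, -10, -12, 0, -9]
  [-19, -20, -13, -23, -20, 0]
D(3):
  [0, -20, -16, -12, -2, -10]
  [1, 0, -7, -3, -1, 0]
  [3, -11, 0, -9, 1, -7]
  [2, 1, -6, 0, 1, 1]
  [-1, -9, -10, -12, 0, -9]
  [-10, -20, -13, -22, -12, 0]
D(4):
  [0, -11, -16, -12, -2, -10]
  [1, 0, -7, -3, -1, 0]
  [3, -8, 0, -9, 1, -7]
  [2, 1, -6, 0, 1, 1]
  [-1, -9, -10, -12, 0, -9]
  [-10, -20, -13, -22, -12, 0]
D(5):
  [0, -11, -12, -12, -2, -10]
  [1, 0, -7, -3, -1, 0]
  [3, -8, 0, -9, 1, -7]
  [2, 1, -6, 0, 1, 1]
  [-1, -9, -10, -12, 0, -9]
  [-10, -20, -13, -22, -12, 0]
D(6):
  [0, -11, -12, -12, -2, -10]
  [1, 0, -7, -3, -1, 0]
  [3, -8, 0, -9, 1, -7]
  [2, 1, -6, 0, 1, 1]
  [-1, -9, -10, -12, 0, -9]
  [-10, -20, -13, -22, -12, 0]
Answer: A*[5][1] = -1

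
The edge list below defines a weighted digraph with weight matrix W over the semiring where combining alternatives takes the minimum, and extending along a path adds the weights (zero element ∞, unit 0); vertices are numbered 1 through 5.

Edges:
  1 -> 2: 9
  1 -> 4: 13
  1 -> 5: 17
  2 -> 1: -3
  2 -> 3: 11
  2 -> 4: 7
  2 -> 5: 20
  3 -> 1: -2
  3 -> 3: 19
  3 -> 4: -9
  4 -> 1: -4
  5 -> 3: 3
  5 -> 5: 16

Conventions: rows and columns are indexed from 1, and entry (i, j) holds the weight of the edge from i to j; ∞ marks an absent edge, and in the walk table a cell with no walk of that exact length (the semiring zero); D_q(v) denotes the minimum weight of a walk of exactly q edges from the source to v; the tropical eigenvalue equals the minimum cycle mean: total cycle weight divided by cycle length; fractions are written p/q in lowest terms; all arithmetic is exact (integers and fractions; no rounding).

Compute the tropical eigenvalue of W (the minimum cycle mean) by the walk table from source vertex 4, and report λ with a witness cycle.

q=0: [∞, ∞, ∞, 0, ∞]
q=1: [-4, ∞, ∞, ∞, ∞]
q=2: [∞, 5, ∞, 9, 13]
q=3: [2, ∞, 16, 12, 25]
q=4: [8, 11, 28, 7, 19]
q=5: [3, 17, 22, 18, 25]
Optimal cycle mean attained by: cycle 1->2->3->4->1, total 9 + 11 + (-9) + (-4), length 4.
Answer: λ = 7/4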